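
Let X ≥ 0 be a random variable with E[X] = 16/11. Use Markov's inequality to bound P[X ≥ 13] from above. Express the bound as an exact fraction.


μ = E[X] = 16/11, a = 13.
Markov: P[X ≥ 13] ≤ μ/a = (16/11)/13 = 16/143.
Numerically: ≈ 0.11189.
(Since a = 13 > μ = 1.45455, the bound 16/143 is < 1 and informative.)

P[X ≥ 13] ≤ 16/143 ≈ 0.11189.


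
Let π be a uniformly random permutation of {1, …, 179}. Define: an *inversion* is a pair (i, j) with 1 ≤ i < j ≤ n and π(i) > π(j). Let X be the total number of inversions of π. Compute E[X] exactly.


Write X = Σ X_I over the C(179, 2) = 15931 pairs i < j, with X_I the indicator of one inversion.
There are 15931 indicators.
For each fixed pair i < j, the values π(i) and π(j) are two distinct elements of {1, …, 179} in uniformly random order; by symmetry P[π(i) > π(j)] = 1/2.
By linearity: E[X] = 15931 · (1/2) = C(179, 2) · (1/2) = 15931/2 = 15931/2 ≈ 7965.50000.

E[X] = 15931/2 = 7965.50000.


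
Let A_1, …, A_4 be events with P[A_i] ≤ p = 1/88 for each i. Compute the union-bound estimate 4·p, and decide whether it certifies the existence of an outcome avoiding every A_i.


Union bound: P[∪_{i=1}^{4} A_i] ≤ Σ_i P[A_i] ≤ 4·p = 4·(1/88) = 1/22.
Numerically: 1/22 ≈ 0.045455.
Is 1/22 < 1? YES.
Since P[∪ A_i] ≤ 1/22 < 1, the complement has P[∩ A_i^c] ≥ 1 − 1/22 = 21/22 > 0, so some outcome avoids every A_i.

4·p = 1/22 ≈ 0.045455; existence CERTIFIED by the union bound.


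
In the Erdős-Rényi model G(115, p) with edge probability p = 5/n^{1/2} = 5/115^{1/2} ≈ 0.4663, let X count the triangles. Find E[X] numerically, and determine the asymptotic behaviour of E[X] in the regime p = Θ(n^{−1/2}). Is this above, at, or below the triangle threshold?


Number of potential triangles: C(115, 3) = 246905.
Each occurs with probability p³ ≈ (0.4663)³ ≈ 1.013592e-01.
By linearity: E[X] = C(115, 3)·p³ ≈ 246905 · 1.013592e-01 ≈ 25026.0978.
Since α = 1/2 < 1, p = c/n^{1/2} ≫ 1/n is above the triangle threshold p ~ 1/n. Asymptotically E[X] ~ (c³/6)·n^{3(1−α)} = (5³/6)·n^{1.5} → ∞; triangles are abundant w.h.p.

E[X] ≈ 25026.0978; in regime p = Θ(1/n^{1/2}) E[X] diverges (above the triangle threshold p ~ 1/n).


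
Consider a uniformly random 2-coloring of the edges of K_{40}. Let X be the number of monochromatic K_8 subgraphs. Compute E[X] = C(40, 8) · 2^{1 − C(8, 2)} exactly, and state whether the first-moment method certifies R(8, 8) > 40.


E[X] = C(40, 8) · 2^{1 − 28} = 76904685 · 2^{−27} = 76904685/134217728.
As a reduced fraction: E[X] = 76904685/134217728 ≈ 0.5730.
Is E[X] < 1? YES.
Since E[X] < 1, there exists a 2-coloring of K_{40} with no monochromatic K_8; hence R(8, 8) > 40.

E[X] = 76904685/134217728 ≈ 0.5730; E[X] < 1, so R(8, 8) > 40.


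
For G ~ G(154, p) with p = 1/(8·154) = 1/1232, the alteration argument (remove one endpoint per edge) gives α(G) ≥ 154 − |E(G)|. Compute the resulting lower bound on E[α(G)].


E[|E(G)|] = C(154, 2)·p = 11781 · (1/1232) = 153/16.
E[α(G)] ≥ n − E[|E(G)|] = 154 − 153/16 = 2311/16.
Numerically: ≈ 144.4375.
(This is only a lower bound; the true E[α(G)] may be larger.)

E[α(G)] ≥ 2311/16 ≈ 144.4375.


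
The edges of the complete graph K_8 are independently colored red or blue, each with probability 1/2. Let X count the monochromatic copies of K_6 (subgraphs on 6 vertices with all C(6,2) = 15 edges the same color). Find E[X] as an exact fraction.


Let X = Σ_S X_S over the C(8, 6) = 28 subsets S of size 6, where X_S = 1 if the K_6 on S is monochromatic.
For a fixed S, the K_6 on S has C(6, 2) = 15 edges. P[all 15 edges red] = (1/2)^15, and likewise for blue, so P[monochromatic] = 2·(1/2)^15 = 2^{1 − 15} = 1/16384.
Summing: E[X] = C(8, 6) · 2^{1 − 15} = 28 · 1/16384 = 7/4096.
Numerically: E[X] ≈ 0.002.

E[X] = C(8,6)·2^(1−C(6,2)) = 7/4096 ≈ 0.002.


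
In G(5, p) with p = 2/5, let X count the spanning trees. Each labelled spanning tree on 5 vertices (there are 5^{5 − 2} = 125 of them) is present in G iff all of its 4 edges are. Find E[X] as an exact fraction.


K_5 has 5^{5 − 2} = 125 labelled spanning trees.
For each such spanning tree H, let X_H = 1 if all 4 edges of H are present in G. Then P[X_H = 1] = p^{4} = (2/5)^{4} = 16/625.
By linearity: E[X] = Σ_H E[X_H] = 125 · p^{4} = 125 · 16/625 = 16/5.
Numerically: E[X] ≈ 3.2.

E[X] = 125 · (2/5)^{4} = 16/5 ≈ 3.2.


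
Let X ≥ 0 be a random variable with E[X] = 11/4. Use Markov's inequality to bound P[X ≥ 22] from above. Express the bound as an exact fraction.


μ = E[X] = 11/4, a = 22.
Markov: P[X ≥ 22] ≤ μ/a = (11/4)/22 = 1/8.
Numerically: ≈ 0.1250.
(Since a = 22 > μ = 2.7500, the bound 1/8 is < 1 and informative.)

P[X ≥ 22] ≤ 1/8 ≈ 0.1250.


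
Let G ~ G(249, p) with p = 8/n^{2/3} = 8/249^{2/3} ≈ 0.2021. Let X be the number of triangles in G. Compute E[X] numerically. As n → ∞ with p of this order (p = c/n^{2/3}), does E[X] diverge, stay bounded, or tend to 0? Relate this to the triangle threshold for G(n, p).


Number of potential triangles: C(249, 3) = 2542124.
Each occurs with probability p³ ≈ (0.2021)³ ≈ 8.257931e-03.
By linearity: E[X] = C(249, 3)·p³ ≈ 2542124 · 8.257931e-03 ≈ 20992.6854.
Since α = 2/3 < 1, p = c/n^{2/3} ≫ 1/n is above the triangle threshold p ~ 1/n. Asymptotically E[X] ~ (c³/6)·n^{3(1−α)} = (8³/6)·n^{1} → ∞; triangles are abundant w.h.p.

E[X] ≈ 20992.6854; in regime p = Θ(1/n^{2/3}) E[X] diverges (above the triangle threshold p ~ 1/n).


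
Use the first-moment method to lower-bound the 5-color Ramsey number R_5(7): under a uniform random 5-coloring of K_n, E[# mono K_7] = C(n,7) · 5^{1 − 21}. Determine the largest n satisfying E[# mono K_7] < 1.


We need C(n, 7) · 5^{1 − 21} < 1, i.e. C(n, 7) < 5^{21 − 1} = 95367431640625.
Check values of n near the boundary:
  n = 335: C(335, 7) = 88202498238195; 88202498238195 < 95367431640625? YES
  n = 336: C(336, 7) = 90079147136880; 90079147136880 < 95367431640625? YES
  n = 337: C(337, 7) = 91989916924632; 91989916924632 < 95367431640625? YES
  n = 338: C(338, 7) = 93935323022736; 93935323022736 < 95367431640625? YES
  n = 339: C(339, 7) = 95915887062372; 95915887062372 < 95367431640625? NO
  n = 340: C(340, 7) = 97932136940560; 97932136940560 < 95367431640625? NO
The largest n with C(n, 7) < 95367431640625 is n = 338 (where E[X] = 93935323022736/95367431640625 ≈ 0.9849833). Hence R_5(7) > 338, i.e. R_5(7) ≥ 339.

Largest n = 338; hence R_5(7) > 338.


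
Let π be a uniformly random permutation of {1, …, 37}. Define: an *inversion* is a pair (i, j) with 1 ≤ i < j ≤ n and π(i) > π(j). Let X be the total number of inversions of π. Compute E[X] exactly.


Write X = Σ X_I over the C(37, 2) = 666 pairs i < j, with X_I the indicator of one inversion.
There are 666 indicators.
For each fixed pair i < j, the values π(i) and π(j) are two distinct elements of {1, …, 37} in uniformly random order; by symmetry P[π(i) > π(j)] = 1/2.
By linearity: E[X] = 666 · (1/2) = C(37, 2) · (1/2) = 666/2 = 333 ≈ 333.0000.

E[X] = 333 = 333.0000.


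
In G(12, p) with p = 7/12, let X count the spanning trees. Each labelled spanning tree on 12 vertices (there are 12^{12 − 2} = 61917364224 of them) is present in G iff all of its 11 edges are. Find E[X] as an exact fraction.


K_12 has 12^{12 − 2} = 61917364224 labelled spanning trees.
For each such spanning tree H, let X_H = 1 if all 11 edges of H are present in G. Then P[X_H = 1] = p^{11} = (7/12)^{11} = 1977326743/743008370688.
By linearity: E[X] = Σ_H E[X_H] = 61917364224 · p^{11} = 61917364224 · 1977326743/743008370688 = 1977326743/12.
Numerically: E[X] ≈ 1.64777e+08.

E[X] = 61917364224 · (7/12)^{11} = 1977326743/12 ≈ 1.64777e+08.


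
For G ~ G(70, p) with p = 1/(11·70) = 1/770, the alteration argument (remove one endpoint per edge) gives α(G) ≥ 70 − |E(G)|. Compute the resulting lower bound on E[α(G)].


E[|E(G)|] = C(70, 2)·p = 2415 · (1/770) = 69/22.
E[α(G)] ≥ n − E[|E(G)|] = 70 − 69/22 = 1471/22.
Numerically: ≈ 66.863636.
(This is only a lower bound; the true E[α(G)] may be larger.)

E[α(G)] ≥ 1471/22 ≈ 66.863636.


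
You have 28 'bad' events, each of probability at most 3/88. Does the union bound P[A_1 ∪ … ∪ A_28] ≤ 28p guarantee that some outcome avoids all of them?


Union bound: P[∪_{i=1}^{28} A_i] ≤ Σ_i P[A_i] ≤ 28·p = 28·(3/88) = 21/22.
Numerically: 21/22 ≈ 0.9545.
Is 21/22 < 1? YES.
Since P[∪ A_i] ≤ 21/22 < 1, the complement has P[∩ A_i^c] ≥ 1 − 21/22 = 1/22 > 0, so some outcome avoids every A_i.

28·p = 21/22 ≈ 0.9545; existence CERTIFIED by the union bound.


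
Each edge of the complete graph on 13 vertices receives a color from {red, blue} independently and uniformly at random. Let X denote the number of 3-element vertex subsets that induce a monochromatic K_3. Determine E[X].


Let X = Σ_S X_S over the C(13, 3) = 286 subsets S of size 3, where X_S = 1 if the K_3 on S is monochromatic.
For a fixed S, the K_3 on S has C(3, 2) = 3 edges. P[all 3 edges red] = (1/2)^3, and likewise for blue, so P[monochromatic] = 2·(1/2)^3 = 2^{1 − 3} = 1/4.
By linearity: E[X] = C(13, 3) · 2^{1 − 3} = 286 · 1/4 = 143/2.
Numerically: E[X] ≈ 71.500.

E[X] = C(13,3)·2^(1−C(3,2)) = 143/2 ≈ 71.500.


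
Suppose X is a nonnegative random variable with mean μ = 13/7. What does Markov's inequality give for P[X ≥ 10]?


μ = E[X] = 13/7, a = 10.
Markov: P[X ≥ 10] ≤ μ/a = (13/7)/10 = 13/70.
Numerically: ≈ 0.1857.
(Since a = 10 > μ = 1.8571, the bound 13/70 is < 1 and informative.)

P[X ≥ 10] ≤ 13/70 ≈ 0.1857.


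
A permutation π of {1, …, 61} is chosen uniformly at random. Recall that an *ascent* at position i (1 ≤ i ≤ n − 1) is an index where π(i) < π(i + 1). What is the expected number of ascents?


Write X = Σ X_I over i = 1, …, 60, with X_I the indicator of one ascent.
There are 60 indicators.
For each fixed i, the pair (π(i), π(i+1)) is a uniformly random ordered pair of distinct values from {1, …, 61}; by symmetry P[π(i) < π(i+1)] = 1/2.
By linearity: E[X] = 60 · (1/2) = (61 − 1) · (1/2) = 30 ≈ 30.00000.

E[X] = 30 = 30.00000.


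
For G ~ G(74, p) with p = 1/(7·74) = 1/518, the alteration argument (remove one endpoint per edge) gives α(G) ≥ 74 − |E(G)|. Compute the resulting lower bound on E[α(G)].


E[|E(G)|] = C(74, 2)·p = 2701 · (1/518) = 73/14.
E[α(G)] ≥ n − E[|E(G)|] = 74 − 73/14 = 963/14.
Numerically: ≈ 68.78571.
(This is only a lower bound; the true E[α(G)] may be larger.)

E[α(G)] ≥ 963/14 ≈ 68.78571.


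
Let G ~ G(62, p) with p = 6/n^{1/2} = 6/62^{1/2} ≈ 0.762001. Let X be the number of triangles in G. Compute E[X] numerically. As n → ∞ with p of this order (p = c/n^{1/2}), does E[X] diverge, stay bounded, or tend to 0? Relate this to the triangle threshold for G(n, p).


Number of potential triangles: C(62, 3) = 37820.
Each occurs with probability p³ ≈ (0.762001)³ ≈ 4.42452055e-01.
By linearity: E[X] = C(62, 3)·p³ ≈ 37820 · 4.42452055e-01 ≈ 16733.536734.
Since α = 1/2 < 1, p = c/n^{1/2} ≫ 1/n is above the triangle threshold p ~ 1/n. Asymptotically E[X] ~ (c³/6)·n^{3(1−α)} = (6³/6)·n^{1.5} → ∞; triangles are abundant w.h.p.

E[X] ≈ 16733.536734; in regime p = Θ(1/n^{1/2}) E[X] diverges (above the triangle threshold p ~ 1/n).


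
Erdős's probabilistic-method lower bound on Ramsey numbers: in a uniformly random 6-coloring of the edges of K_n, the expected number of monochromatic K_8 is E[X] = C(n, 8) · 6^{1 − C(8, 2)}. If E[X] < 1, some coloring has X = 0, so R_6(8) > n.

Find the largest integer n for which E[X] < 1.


We need C(n, 8) · 6^{1 − 28} < 1, i.e. C(n, 8) < 6^{28 − 1} = 1023490369077469249536.
Check values of n near the boundary:
  n = 1594: C(1594, 8) = 1015652773590544255167; 1015652773590544255167 < 1023490369077469249536? YES
  n = 1595: C(1595, 8) = 1020772636343363633895; 1020772636343363633895 < 1023490369077469249536? YES
  n = 1596: C(1596, 8) = 1025915067760710553965; 1025915067760710553965 < 1023490369077469249536? NO
  n = 1597: C(1597, 8) = 1031080153060953275445; 1031080153060953275445 < 1023490369077469249536? NO
The largest n with C(n, 8) < 1023490369077469249536 is n = 1595 (where E[X] = 113419181815929292655/113721152119718805504 ≈ 0.9973). Hence R_6(8) > 1595, i.e. R_6(8) ≥ 1596.

Largest n = 1595; hence R_6(8) > 1595.


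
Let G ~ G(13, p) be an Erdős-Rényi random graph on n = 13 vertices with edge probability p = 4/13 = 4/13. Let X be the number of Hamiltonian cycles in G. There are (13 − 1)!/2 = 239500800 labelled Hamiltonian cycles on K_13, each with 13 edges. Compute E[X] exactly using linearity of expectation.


K_13 has (13 − 1)!/2 = 239500800 labelled Hamiltonian cycles.
For each such Hamiltonian cycle H, let X_H = 1 if all 13 edges of H are present in G. Then P[X_H = 1] = p^{13} = (4/13)^{13} = 67108864/302875106592253.
By linearity: E[X] = Σ_H E[X_H] = 239500800 · p^{13} = 239500800 · 67108864/302875106592253 = 16072626615091200/302875106592253.
Numerically: E[X] ≈ 53.07.

E[X] = 239500800 · (4/13)^{13} = 16072626615091200/302875106592253 ≈ 53.07.


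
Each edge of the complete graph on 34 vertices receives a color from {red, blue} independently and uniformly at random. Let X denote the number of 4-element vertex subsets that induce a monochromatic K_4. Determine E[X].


Let X = Σ_S X_S over the C(34, 4) = 46376 subsets S of size 4, where X_S = 1 if the K_4 on S is monochromatic.
For a fixed S, the K_4 on S has C(4, 2) = 6 edges. P[all 6 edges red] = (1/2)^6, and likewise for blue, so P[monochromatic] = 2·(1/2)^6 = 2^{1 − 6} = 1/32.
By linearity: E[X] = C(34, 4) · 2^{1 − 6} = 46376 · 1/32 = 5797/4.
Numerically: E[X] ≈ 1449.2500.

E[X] = C(34,4)·2^(1−C(4,2)) = 5797/4 ≈ 1449.2500.


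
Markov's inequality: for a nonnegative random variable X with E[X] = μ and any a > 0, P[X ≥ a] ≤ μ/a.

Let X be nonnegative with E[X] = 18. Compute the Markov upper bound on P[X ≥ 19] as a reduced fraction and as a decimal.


μ = E[X] = 18, a = 19.
Markov: P[X ≥ 19] ≤ μ/a = (18)/19 = 18/19.
Numerically: ≈ 0.94737.
(Since a = 19 > μ = 18.00000, the bound 18/19 is < 1 and informative.)

P[X ≥ 19] ≤ 18/19 ≈ 0.94737.


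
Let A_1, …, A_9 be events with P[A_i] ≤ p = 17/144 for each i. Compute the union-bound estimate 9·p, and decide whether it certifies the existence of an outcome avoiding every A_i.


Union bound: P[∪_{i=1}^{9} A_i] ≤ Σ_i P[A_i] ≤ 9·p = 9·(17/144) = 17/16.
Numerically: 17/16 ≈ 1.0625000.
Is 17/16 < 1? NO.
Since the bound 17/16 is ≥ 1, the union bound is uninformative here; it does NOT by itself certify existence.

9·p = 17/16 ≈ 1.0625000; existence NOT certified by the union bound.


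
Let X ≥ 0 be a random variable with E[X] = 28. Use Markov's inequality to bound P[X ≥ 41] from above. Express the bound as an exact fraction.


μ = E[X] = 28, a = 41.
Markov: P[X ≥ 41] ≤ μ/a = (28)/41 = 28/41.
Numerically: ≈ 0.683.
(Since a = 41 > μ = 28.000, the bound 28/41 is < 1 and informative.)

P[X ≥ 41] ≤ 28/41 ≈ 0.683.


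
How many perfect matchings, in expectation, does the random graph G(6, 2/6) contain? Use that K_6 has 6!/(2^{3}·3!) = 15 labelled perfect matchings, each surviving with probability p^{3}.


K_6 has 6!/(2^{3}·3!) = 15 labelled perfect matchings.
For each such perfect matching H, let X_H = 1 if all 3 edges of H are present in G. Then P[X_H = 1] = p^{3} = (1/3)^{3} = 1/27.
Summing the indicators: E[X] = Σ_H E[X_H] = 15 · p^{3} = 15 · 1/27 = 5/9.
Numerically: E[X] ≈ 0.5556.

E[X] = 15 · (1/3)^{3} = 5/9 ≈ 0.5556.


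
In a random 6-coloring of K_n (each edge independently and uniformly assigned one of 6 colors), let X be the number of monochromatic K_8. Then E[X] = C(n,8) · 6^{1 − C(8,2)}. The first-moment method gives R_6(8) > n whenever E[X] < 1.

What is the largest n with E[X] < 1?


We need C(n, 8) · 6^{1 − 28} < 1, i.e. C(n, 8) < 6^{28 − 1} = 1023490369077469249536.
Check values of n near the boundary:
  n = 1592: C(1592, 8) = 1005480414540892933435; 1005480414540892933435 < 1023490369077469249536? YES
  n = 1593: C(1593, 8) = 1010555394551193970323; 1010555394551193970323 < 1023490369077469249536? YES
  n = 1594: C(1594, 8) = 1015652773590544255167; 1015652773590544255167 < 1023490369077469249536? YES
  n = 1595: C(1595, 8) = 1020772636343363633895; 1020772636343363633895 < 1023490369077469249536? YES
  n = 1596: C(1596, 8) = 1025915067760710553965; 1025915067760710553965 < 1023490369077469249536? NO
  n = 1597: C(1597, 8) = 1031080153060953275445; 1031080153060953275445 < 1023490369077469249536? NO
The largest n with C(n, 8) < 1023490369077469249536 is n = 1595 (where E[X] = 113419181815929292655/113721152119718805504 ≈ 0.9973). Hence R_6(8) > 1595, i.e. R_6(8) ≥ 1596.

Largest n = 1595; hence R_6(8) > 1595.


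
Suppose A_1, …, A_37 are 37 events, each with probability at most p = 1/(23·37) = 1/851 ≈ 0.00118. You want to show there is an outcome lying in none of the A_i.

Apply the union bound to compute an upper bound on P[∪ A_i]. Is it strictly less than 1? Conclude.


Union bound: P[∪_{i=1}^{37} A_i] ≤ Σ_i P[A_i] ≤ 37·p = 37·(1/851) = 1/23.
Numerically: 1/23 ≈ 0.04348.
Is 1/23 < 1? YES.
Since P[∪ A_i] ≤ 1/23 < 1, the complement has P[∩ A_i^c] ≥ 1 − 1/23 = 22/23 > 0, so some outcome avoids every A_i.

37·p = 1/23 ≈ 0.04348; existence CERTIFIED by the union bound.


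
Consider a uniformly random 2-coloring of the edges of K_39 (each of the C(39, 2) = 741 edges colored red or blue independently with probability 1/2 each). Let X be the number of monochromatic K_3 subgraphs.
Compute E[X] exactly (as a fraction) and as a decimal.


Let X = Σ_S X_S over the C(39, 3) = 9139 subsets S of size 3, where X_S = 1 if the K_3 on S is monochromatic.
For a fixed S, the K_3 on S has C(3, 2) = 3 edges. P[all 3 edges red] = (1/2)^3, and likewise for blue, so P[monochromatic] = 2·(1/2)^3 = 2^{1 − 3} = 1/4.
By linearity: E[X] = C(39, 3) · 2^{1 − 3} = 9139 · 1/4 = 9139/4.
Numerically: E[X] ≈ 2284.750.

E[X] = C(39,3)·2^(1−C(3,2)) = 9139/4 ≈ 2284.750.


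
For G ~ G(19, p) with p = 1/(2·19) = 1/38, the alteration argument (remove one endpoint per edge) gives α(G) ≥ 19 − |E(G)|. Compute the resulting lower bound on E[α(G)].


E[|E(G)|] = C(19, 2)·p = 171 · (1/38) = 9/2.
E[α(G)] ≥ n − E[|E(G)|] = 19 − 9/2 = 29/2.
Numerically: ≈ 14.50000.
(This is only a lower bound; the true E[α(G)] may be larger.)

E[α(G)] ≥ 29/2 ≈ 14.50000.


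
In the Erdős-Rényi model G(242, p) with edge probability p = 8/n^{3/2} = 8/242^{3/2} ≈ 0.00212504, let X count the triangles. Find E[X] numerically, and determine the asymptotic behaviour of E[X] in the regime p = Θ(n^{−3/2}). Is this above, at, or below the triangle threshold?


Number of potential triangles: C(242, 3) = 2332880.
Each occurs with probability p³ ≈ (0.00212504)³ ≈ 9.59623366e-09.
By linearity: E[X] = C(242, 3)·p³ ≈ 2332880 · 9.59623366e-09 ≈ 0.022387.
Since α = 3/2 > 1, p = c/n^{3/2} = o(1/n) is below the triangle threshold p ~ 1/n. Asymptotically E[X] ~ (c³/6)·n^{3(1−α)} = (8³/6)·n^{-1.5} → 0, so by Markov's inequality G has no triangles w.h.p.

E[X] ≈ 0.022387; in regime p = Θ(1/n^{3/2}) E[X] tends to 0 (below the triangle threshold p ~ 1/n).


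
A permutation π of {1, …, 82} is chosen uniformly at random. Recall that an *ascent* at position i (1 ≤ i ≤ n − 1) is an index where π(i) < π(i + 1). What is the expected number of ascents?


Write X = Σ X_I over i = 1, …, 81, with X_I the indicator of one ascent.
There are 81 indicators.
For each fixed i, the pair (π(i), π(i+1)) is a uniformly random ordered pair of distinct values from {1, …, 82}; by symmetry P[π(i) < π(i+1)] = 1/2.
By linearity: E[X] = 81 · (1/2) = (82 − 1) · (1/2) = 81/2 ≈ 40.500.

E[X] = 81/2 = 40.500.


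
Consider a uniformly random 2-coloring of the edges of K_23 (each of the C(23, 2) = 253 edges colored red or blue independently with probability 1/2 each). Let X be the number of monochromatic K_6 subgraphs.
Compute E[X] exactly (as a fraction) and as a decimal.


Let X = Σ_S X_S over the C(23, 6) = 100947 subsets S of size 6, where X_S = 1 if the K_6 on S is monochromatic.
For a fixed S, the K_6 on S has C(6, 2) = 15 edges. P[all 15 edges red] = (1/2)^15, and likewise for blue, so P[monochromatic] = 2·(1/2)^15 = 2^{1 − 15} = 1/16384.
Summing: E[X] = C(23, 6) · 2^{1 − 15} = 100947 · 1/16384 = 100947/16384.
Numerically: E[X] ≈ 6.16132.

E[X] = C(23,6)·2^(1−C(6,2)) = 100947/16384 ≈ 6.16132.


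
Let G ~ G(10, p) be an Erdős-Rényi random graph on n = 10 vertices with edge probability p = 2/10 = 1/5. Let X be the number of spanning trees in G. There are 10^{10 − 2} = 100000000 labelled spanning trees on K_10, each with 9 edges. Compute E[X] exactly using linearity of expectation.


K_10 has 10^{10 − 2} = 100000000 labelled spanning trees.
For each such spanning tree H, let X_H = 1 if all 9 edges of H are present in G. Then P[X_H = 1] = p^{9} = (1/5)^{9} = 1/1953125.
Summing the indicators: E[X] = Σ_H E[X_H] = 100000000 · p^{9} = 100000000 · 1/1953125 = 256/5.
Numerically: E[X] ≈ 51.2.

E[X] = 100000000 · (1/5)^{9} = 256/5 ≈ 51.2.


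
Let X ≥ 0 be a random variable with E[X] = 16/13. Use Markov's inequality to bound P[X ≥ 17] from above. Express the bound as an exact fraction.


μ = E[X] = 16/13, a = 17.
Markov: P[X ≥ 17] ≤ μ/a = (16/13)/17 = 16/221.
Numerically: ≈ 0.072398.
(Since a = 17 > μ = 1.230769, the bound 16/221 is < 1 and informative.)

P[X ≥ 17] ≤ 16/221 ≈ 0.072398.


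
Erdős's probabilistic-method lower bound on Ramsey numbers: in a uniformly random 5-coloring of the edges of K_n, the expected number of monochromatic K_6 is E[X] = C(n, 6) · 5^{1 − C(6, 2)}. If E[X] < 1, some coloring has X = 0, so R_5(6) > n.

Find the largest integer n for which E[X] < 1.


We need C(n, 6) · 5^{1 − 15} < 1, i.e. C(n, 6) < 5^{15 − 1} = 6103515625.
Check values of n near the boundary:
  n = 127: C(127, 6) = 5169379425; 5169379425 < 6103515625? YES
  n = 128: C(128, 6) = 5423611200; 5423611200 < 6103515625? YES
  n = 129: C(129, 6) = 5688177600; 5688177600 < 6103515625? YES
  n = 130: C(130, 6) = 5963412000; 5963412000 < 6103515625? YES
  n = 131: C(131, 6) = 6249655776; 6249655776 < 6103515625? NO
  n = 132: C(132, 6) = 6547258432; 6547258432 < 6103515625? NO
The largest n with C(n, 6) < 6103515625 is n = 130 (where E[X] = 47707296/48828125 ≈ 0.977045). Hence R_5(6) > 130, i.e. R_5(6) ≥ 131.

Largest n = 130; hence R_5(6) > 130.


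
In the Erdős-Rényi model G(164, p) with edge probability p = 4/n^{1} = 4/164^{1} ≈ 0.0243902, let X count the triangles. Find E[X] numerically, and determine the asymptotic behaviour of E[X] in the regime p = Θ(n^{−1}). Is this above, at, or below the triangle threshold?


Number of potential triangles: C(164, 3) = 721764.
Each occurs with probability p³ ≈ (0.0243902)³ ≈ 1.45093658e-05.
By linearity: E[X] = C(164, 3)·p³ ≈ 721764 · 1.45093658e-05 ≈ 10.472338.
Here α = 1, so p = 4/n is exactly at the triangle threshold p ~ 1/n. Asymptotically E[X] → c³/6 = 4³/6 = 32/3 ≈ 10.666667, a bounded constant. In this regime the triangle count is asymptotically Poisson(c³/6).

E[X] ≈ 10.472338; in regime p = Θ(1/n^{1}) E[X] stays bounded (at the triangle threshold p ~ 1/n).


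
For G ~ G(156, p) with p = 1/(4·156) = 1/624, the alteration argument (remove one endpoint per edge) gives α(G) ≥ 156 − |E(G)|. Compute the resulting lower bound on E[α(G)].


E[|E(G)|] = C(156, 2)·p = 12090 · (1/624) = 155/8.
E[α(G)] ≥ n − E[|E(G)|] = 156 − 155/8 = 1093/8.
Numerically: ≈ 136.62500.
(This is only a lower bound; the true E[α(G)] may be larger.)

E[α(G)] ≥ 1093/8 ≈ 136.62500.


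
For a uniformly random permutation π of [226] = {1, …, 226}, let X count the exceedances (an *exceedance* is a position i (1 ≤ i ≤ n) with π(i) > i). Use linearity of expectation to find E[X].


Write X = Σ_{i=1}^{226} X_i, where X_i = 1_{π(i) > i}.
For each fixed i, π(i) is uniform over {1, …, 226} (marginal of a uniform permutation), so P[π(i) > i] = (n − i)/n. Summing: Σ_{i=1}^{226} (n − i)/n = (0 + 1 + … + 225)/226 = 226(226 − 1)/(2·226) = (226 − 1)/2.
Hence E[X] = Σ_{i=1}^{226} (226 − i)/226 = 225/2 ≈ 112.500000.

E[X] = 225/2 = 112.500000.


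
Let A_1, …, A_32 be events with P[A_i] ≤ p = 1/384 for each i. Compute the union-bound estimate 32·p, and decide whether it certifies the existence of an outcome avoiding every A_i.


Union bound: P[∪_{i=1}^{32} A_i] ≤ Σ_i P[A_i] ≤ 32·p = 32·(1/384) = 1/12.
Numerically: 1/12 ≈ 0.083.
Is 1/12 < 1? YES.
Since P[∪ A_i] ≤ 1/12 < 1, the complement has P[∩ A_i^c] ≥ 1 − 1/12 = 11/12 > 0, so some outcome avoids every A_i.

32·p = 1/12 ≈ 0.083; existence CERTIFIED by the union bound.


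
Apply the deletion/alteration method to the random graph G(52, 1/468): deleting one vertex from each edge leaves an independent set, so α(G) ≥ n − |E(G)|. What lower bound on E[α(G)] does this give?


E[|E(G)|] = C(52, 2)·p = 1326 · (1/468) = 17/6.
E[α(G)] ≥ n − E[|E(G)|] = 52 − 17/6 = 295/6.
Numerically: ≈ 49.16667.
(This is only a lower bound; the true E[α(G)] may be larger.)

E[α(G)] ≥ 295/6 ≈ 49.16667.


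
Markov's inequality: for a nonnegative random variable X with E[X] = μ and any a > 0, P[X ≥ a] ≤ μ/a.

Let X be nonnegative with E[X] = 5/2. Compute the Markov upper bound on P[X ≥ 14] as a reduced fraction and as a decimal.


μ = E[X] = 5/2, a = 14.
Markov: P[X ≥ 14] ≤ μ/a = (5/2)/14 = 5/28.
Numerically: ≈ 0.178571.
(Since a = 14 > μ = 2.500000, the bound 5/28 is < 1 and informative.)

P[X ≥ 14] ≤ 5/28 ≈ 0.178571.


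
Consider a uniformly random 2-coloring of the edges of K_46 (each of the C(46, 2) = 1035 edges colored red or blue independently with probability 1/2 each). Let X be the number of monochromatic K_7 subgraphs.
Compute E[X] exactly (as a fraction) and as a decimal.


Let X = Σ_S X_S over the C(46, 7) = 53524680 subsets S of size 7, where X_S = 1 if the K_7 on S is monochromatic.
For a fixed S, the K_7 on S has C(7, 2) = 21 edges. P[all 21 edges red] = (1/2)^21, and likewise for blue, so P[monochromatic] = 2·(1/2)^21 = 2^{1 − 21} = 1/1048576.
Summing: E[X] = C(46, 7) · 2^{1 − 21} = 53524680 · 1/1048576 = 6690585/131072.
Numerically: E[X] ≈ 51.0451.

E[X] = C(46,7)·2^(1−C(7,2)) = 6690585/131072 ≈ 51.0451.


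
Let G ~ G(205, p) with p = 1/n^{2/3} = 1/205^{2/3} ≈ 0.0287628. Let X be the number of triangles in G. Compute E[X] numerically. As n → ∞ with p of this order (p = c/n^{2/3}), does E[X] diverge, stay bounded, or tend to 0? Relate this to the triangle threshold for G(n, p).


Number of potential triangles: C(205, 3) = 1414910.
Each occurs with probability p³ ≈ (0.0287628)³ ≈ 2.37953599e-05.
By linearity: E[X] = C(205, 3)·p³ ≈ 1414910 · 2.37953599e-05 ≈ 33.668293.
Since α = 2/3 < 1, p = c/n^{2/3} ≫ 1/n is above the triangle threshold p ~ 1/n. Asymptotically E[X] ~ (c³/6)·n^{3(1−α)} = (1³/6)·n^{1} → ∞; triangles are abundant w.h.p.

E[X] ≈ 33.668293; in regime p = Θ(1/n^{2/3}) E[X] diverges (above the triangle threshold p ~ 1/n).


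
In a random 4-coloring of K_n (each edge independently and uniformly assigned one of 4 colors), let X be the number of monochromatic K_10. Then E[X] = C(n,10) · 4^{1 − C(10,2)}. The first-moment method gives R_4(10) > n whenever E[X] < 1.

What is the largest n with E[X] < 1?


We need C(n, 10) · 4^{1 − 45} < 1, i.e. C(n, 10) < 4^{45 − 1} = 309485009821345068724781056.
Check values of n near the boundary:
  n = 2018: C(2018, 10) = 301820606687612220663963508; 301820606687612220663963508 < 309485009821345068724781056? YES
  n = 2019: C(2019, 10) = 303322949179835278009229628; 303322949179835278009229628 < 309485009821345068724781056? YES
  n = 2020: C(2020, 10) = 304832018578739931133653656; 304832018578739931133653656 < 309485009821345068724781056? YES
  n = 2021: C(2021, 10) = 306347841644770462864800616; 306347841644770462864800616 < 309485009821345068724781056? YES
  n = 2022: C(2022, 10) = 307870445231474093395937796; 307870445231474093395937796 < 309485009821345068724781056? YES
  n = 2023: C(2023, 10) = 309399856285778485315440716; 309399856285778485315440716 < 309485009821345068724781056? YES
  n = 2024: C(2024, 10) = 310936101848269937576192656; 310936101848269937576192656 < 309485009821345068724781056? NO
  n = 2025: C(2025, 10) = 312479209053472269772600560; 312479209053472269772600560 < 309485009821345068724781056? NO
The largest n with C(n, 10) < 309485009821345068724781056 is n = 2023 (where E[X] = 77349964071444621328860179/77371252455336267181195264 ≈ 0.9997). Hence R_4(10) > 2023, i.e. R_4(10) ≥ 2024.

Largest n = 2023; hence R_4(10) > 2023.


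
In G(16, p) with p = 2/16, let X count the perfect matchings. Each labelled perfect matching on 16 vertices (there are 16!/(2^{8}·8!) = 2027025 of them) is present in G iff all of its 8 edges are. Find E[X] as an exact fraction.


K_16 has 16!/(2^{8}·8!) = 2027025 labelled perfect matchings.
For each such perfect matching H, let X_H = 1 if all 8 edges of H are present in G. Then P[X_H = 1] = p^{8} = (1/8)^{8} = 1/16777216.
By linearity: E[X] = Σ_H E[X_H] = 2027025 · p^{8} = 2027025 · 1/16777216 = 2027025/16777216.
Numerically: E[X] ≈ 0.121.

E[X] = 2027025 · (1/8)^{8} = 2027025/16777216 ≈ 0.121.


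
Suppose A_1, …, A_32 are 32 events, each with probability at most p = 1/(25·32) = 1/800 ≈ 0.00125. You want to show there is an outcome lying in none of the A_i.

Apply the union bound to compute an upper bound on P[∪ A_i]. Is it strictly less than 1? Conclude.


Union bound: P[∪_{i=1}^{32} A_i] ≤ Σ_i P[A_i] ≤ 32·p = 32·(1/800) = 1/25.
Numerically: 1/25 ≈ 0.04000.
Is 1/25 < 1? YES.
Since P[∪ A_i] ≤ 1/25 < 1, the complement has P[∩ A_i^c] ≥ 1 − 1/25 = 24/25 > 0, so some outcome avoids every A_i.

32·p = 1/25 ≈ 0.04000; existence CERTIFIED by the union bound.


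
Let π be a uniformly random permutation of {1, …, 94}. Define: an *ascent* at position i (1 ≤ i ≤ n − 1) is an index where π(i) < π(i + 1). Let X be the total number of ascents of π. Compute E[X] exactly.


Write X = Σ X_I over i = 1, …, 93, with X_I the indicator of one ascent.
There are 93 indicators.
For each fixed i, the pair (π(i), π(i+1)) is a uniformly random ordered pair of distinct values from {1, …, 94}; by symmetry P[π(i) < π(i+1)] = 1/2.
By linearity: E[X] = 93 · (1/2) = (94 − 1) · (1/2) = 93/2 ≈ 46.5000.

E[X] = 93/2 = 46.5000.


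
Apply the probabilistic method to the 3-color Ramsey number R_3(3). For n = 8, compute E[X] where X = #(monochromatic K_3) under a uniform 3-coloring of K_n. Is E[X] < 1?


E[X] = C(8, 3) · 3^{1 − 3} = 56 · 3^{−2} = 56/9.
As a reduced fraction: E[X] = 56/9 ≈ 6.2222222.
Is E[X] < 1? NO.
Since E[X] ≥ 1, the first-moment bound is inconclusive at n = 8; it does NOT by itself certify R_3(3) > 8.

E[X] = 56/9 ≈ 6.2222222; E[X] ≥ 1; first-moment method inconclusive here.


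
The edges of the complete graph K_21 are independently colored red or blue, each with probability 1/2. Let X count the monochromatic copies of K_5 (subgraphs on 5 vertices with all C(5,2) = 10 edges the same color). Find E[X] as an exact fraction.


Let X = Σ_S X_S over the C(21, 5) = 20349 subsets S of size 5, where X_S = 1 if the K_5 on S is monochromatic.
For a fixed S, the K_5 on S has C(5, 2) = 10 edges. P[all 10 edges red] = (1/2)^10, and likewise for blue, so P[monochromatic] = 2·(1/2)^10 = 2^{1 − 10} = 1/512.
By linearity of expectation: E[X] = C(21, 5) · 2^{1 − 10} = 20349 · 1/512 = 20349/512.
Numerically: E[X] ≈ 39.744141.

E[X] = C(21,5)·2^(1−C(5,2)) = 20349/512 ≈ 39.744141.


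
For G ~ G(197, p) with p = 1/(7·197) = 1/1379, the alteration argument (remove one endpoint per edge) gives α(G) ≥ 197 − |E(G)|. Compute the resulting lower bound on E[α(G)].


E[|E(G)|] = C(197, 2)·p = 19306 · (1/1379) = 14.
E[α(G)] ≥ n − E[|E(G)|] = 197 − 14 = 183.
Numerically: ≈ 183.000000.
(This is only a lower bound; the true E[α(G)] may be larger.)

E[α(G)] ≥ 183 ≈ 183.000000.


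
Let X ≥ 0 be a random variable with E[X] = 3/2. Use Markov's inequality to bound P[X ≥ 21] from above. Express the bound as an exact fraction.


μ = E[X] = 3/2, a = 21.
Markov: P[X ≥ 21] ≤ μ/a = (3/2)/21 = 1/14.
Numerically: ≈ 0.071429.
(Since a = 21 > μ = 1.500000, the bound 1/14 is < 1 and informative.)

P[X ≥ 21] ≤ 1/14 ≈ 0.071429.


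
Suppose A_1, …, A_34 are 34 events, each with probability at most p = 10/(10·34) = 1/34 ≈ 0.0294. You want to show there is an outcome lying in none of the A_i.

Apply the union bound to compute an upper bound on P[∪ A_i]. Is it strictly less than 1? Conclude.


Union bound: P[∪_{i=1}^{34} A_i] ≤ Σ_i P[A_i] ≤ 34·p = 34·(1/34) = 1.
Numerically: 1 ≈ 1.0000.
Is 1 < 1? NO.
Since the bound 1 is ≥ 1, the union bound is uninformative here; it does NOT by itself certify existence.

34·p = 1 ≈ 1.0000; existence NOT certified by the union bound.


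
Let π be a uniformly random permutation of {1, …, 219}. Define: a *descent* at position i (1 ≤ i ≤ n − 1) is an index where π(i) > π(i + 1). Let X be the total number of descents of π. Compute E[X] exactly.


Write X = Σ X_I over i = 1, …, 218, with X_I the indicator of one descent.
There are 218 indicators.
For each fixed i, the pair (π(i), π(i+1)) is a uniformly random ordered pair of distinct values from {1, …, 219}; by symmetry P[π(i) > π(i+1)] = 1/2.
By linearity: E[X] = 218 · (1/2) = (219 − 1) · (1/2) = 109 ≈ 109.000.

E[X] = 109 = 109.000.


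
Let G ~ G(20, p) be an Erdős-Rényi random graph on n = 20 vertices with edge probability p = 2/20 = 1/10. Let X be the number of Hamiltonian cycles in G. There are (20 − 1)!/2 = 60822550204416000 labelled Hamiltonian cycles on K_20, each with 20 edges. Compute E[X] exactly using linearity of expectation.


K_20 has (20 − 1)!/2 = 60822550204416000 labelled Hamiltonian cycles.
For each such Hamiltonian cycle H, let X_H = 1 if all 20 edges of H are present in G. Then P[X_H = 1] = p^{20} = (1/10)^{20} = 1/100000000000000000000.
Summing the indicators: E[X] = Σ_H E[X_H] = 60822550204416000 · p^{20} = 60822550204416000 · 1/100000000000000000000 = 14849255421/24414062500000.
Numerically: E[X] ≈ 0.000608.

E[X] = 60822550204416000 · (1/10)^{20} = 14849255421/24414062500000 ≈ 0.000608.


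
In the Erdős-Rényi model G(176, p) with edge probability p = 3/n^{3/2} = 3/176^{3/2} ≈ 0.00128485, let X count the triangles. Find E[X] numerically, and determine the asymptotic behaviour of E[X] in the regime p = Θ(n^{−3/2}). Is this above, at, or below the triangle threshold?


Number of potential triangles: C(176, 3) = 893200.
Each occurs with probability p³ ≈ (0.00128485)³ ≈ 2.12107858e-09.
By linearity: E[X] = C(176, 3)·p³ ≈ 893200 · 2.12107858e-09 ≈ 0.001895.
Since α = 3/2 > 1, p = c/n^{3/2} = o(1/n) is below the triangle threshold p ~ 1/n. Asymptotically E[X] ~ (c³/6)·n^{3(1−α)} = (3³/6)·n^{-1.5} → 0, so by Markov's inequality G has no triangles w.h.p.

E[X] ≈ 0.001895; in regime p = Θ(1/n^{3/2}) E[X] tends to 0 (below the triangle threshold p ~ 1/n).


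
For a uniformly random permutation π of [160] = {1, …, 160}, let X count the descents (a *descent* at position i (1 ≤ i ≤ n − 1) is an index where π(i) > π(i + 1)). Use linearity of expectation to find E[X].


Write X = Σ X_I over i = 1, …, 159, with X_I the indicator of one descent.
There are 159 indicators.
For each fixed i, the pair (π(i), π(i+1)) is a uniformly random ordered pair of distinct values from {1, …, 160}; by symmetry P[π(i) > π(i+1)] = 1/2.
By linearity: E[X] = 159 · (1/2) = (160 − 1) · (1/2) = 159/2 ≈ 79.5000.

E[X] = 159/2 = 79.5000.


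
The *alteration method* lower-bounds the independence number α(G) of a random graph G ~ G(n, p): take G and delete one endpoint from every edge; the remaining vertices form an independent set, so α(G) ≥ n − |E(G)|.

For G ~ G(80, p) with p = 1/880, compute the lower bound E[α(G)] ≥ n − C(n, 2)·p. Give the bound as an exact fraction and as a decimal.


E[|E(G)|] = C(80, 2)·p = 3160 · (1/880) = 79/22.
E[α(G)] ≥ n − E[|E(G)|] = 80 − 79/22 = 1681/22.
Numerically: ≈ 76.409.
(This is only a lower bound; the true E[α(G)] may be larger.)

E[α(G)] ≥ 1681/22 ≈ 76.409.


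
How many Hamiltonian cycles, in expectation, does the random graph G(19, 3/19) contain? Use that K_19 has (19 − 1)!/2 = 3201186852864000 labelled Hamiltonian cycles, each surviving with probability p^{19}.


K_19 has (19 − 1)!/2 = 3201186852864000 labelled Hamiltonian cycles.
For each such Hamiltonian cycle H, let X_H = 1 if all 19 edges of H are present in G. Then P[X_H = 1] = p^{19} = (3/19)^{19} = 1162261467/1978419655660313589123979.
By linearity of expectation: E[X] = Σ_H E[X_H] = 3201186852864000 · p^{19} = 3201186852864000 · 1162261467/1978419655660313589123979 = 3720616127750825791488000/1978419655660313589123979.
Numerically: E[X] ≈ 1.8806.

E[X] = 3201186852864000 · (3/19)^{19} = 3720616127750825791488000/1978419655660313589123979 ≈ 1.8806.


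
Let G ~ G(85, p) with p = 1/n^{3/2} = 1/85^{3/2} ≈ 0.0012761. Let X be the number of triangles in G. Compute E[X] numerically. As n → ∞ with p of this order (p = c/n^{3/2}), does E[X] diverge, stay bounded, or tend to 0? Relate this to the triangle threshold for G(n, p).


Number of potential triangles: C(85, 3) = 98770.
Each occurs with probability p³ ≈ (0.0012761)³ ≈ 2.0778531e-09.
By linearity: E[X] = C(85, 3)·p³ ≈ 98770 · 2.0778531e-09 ≈ 0.00021.
Since α = 3/2 > 1, p = c/n^{3/2} = o(1/n) is below the triangle threshold p ~ 1/n. Asymptotically E[X] ~ (c³/6)·n^{3(1−α)} = (1³/6)·n^{-1.5} → 0, so by Markov's inequality G has no triangles w.h.p.

E[X] ≈ 0.00021; in regime p = Θ(1/n^{3/2}) E[X] tends to 0 (below the triangle threshold p ~ 1/n).


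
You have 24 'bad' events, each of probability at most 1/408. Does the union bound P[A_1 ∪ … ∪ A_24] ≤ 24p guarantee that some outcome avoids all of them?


Union bound: P[∪_{i=1}^{24} A_i] ≤ Σ_i P[A_i] ≤ 24·p = 24·(1/408) = 1/17.
Numerically: 1/17 ≈ 0.05882.
Is 1/17 < 1? YES.
Since P[∪ A_i] ≤ 1/17 < 1, the complement has P[∩ A_i^c] ≥ 1 − 1/17 = 16/17 > 0, so some outcome avoids every A_i.

24·p = 1/17 ≈ 0.05882; existence CERTIFIED by the union bound.


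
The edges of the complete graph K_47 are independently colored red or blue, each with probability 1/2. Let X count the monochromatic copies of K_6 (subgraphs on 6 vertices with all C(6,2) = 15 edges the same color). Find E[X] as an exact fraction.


Let X = Σ_S X_S over the C(47, 6) = 10737573 subsets S of size 6, where X_S = 1 if the K_6 on S is monochromatic.
For a fixed S, the K_6 on S has C(6, 2) = 15 edges. P[all 15 edges red] = (1/2)^15, and likewise for blue, so P[monochromatic] = 2·(1/2)^15 = 2^{1 − 15} = 1/16384.
By linearity: E[X] = C(47, 6) · 2^{1 − 15} = 10737573 · 1/16384 = 10737573/16384.
Numerically: E[X] ≈ 655.369.

E[X] = C(47,6)·2^(1−C(6,2)) = 10737573/16384 ≈ 655.369.


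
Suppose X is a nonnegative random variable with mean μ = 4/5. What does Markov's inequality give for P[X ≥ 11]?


μ = E[X] = 4/5, a = 11.
Markov: P[X ≥ 11] ≤ μ/a = (4/5)/11 = 4/55.
Numerically: ≈ 0.073.
(Since a = 11 > μ = 0.800, the bound 4/55 is < 1 and informative.)

P[X ≥ 11] ≤ 4/55 ≈ 0.073.


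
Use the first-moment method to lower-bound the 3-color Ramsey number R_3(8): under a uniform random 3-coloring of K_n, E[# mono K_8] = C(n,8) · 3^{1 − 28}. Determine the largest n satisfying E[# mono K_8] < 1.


We need C(n, 8) · 3^{1 − 28} < 1, i.e. C(n, 8) < 3^{28 − 1} = 7625597484987.
Check values of n near the boundary:
  n = 151: C(151, 8) = 5551321138650; 5551321138650 < 7625597484987? YES
  n = 152: C(152, 8) = 5859727868575; 5859727868575 < 7625597484987? YES
  n = 153: C(153, 8) = 6183023199255; 6183023199255 < 7625597484987? YES
  n = 154: C(154, 8) = 6521818990995; 6521818990995 < 7625597484987? YES
  n = 155: C(155, 8) = 6876747915675; 6876747915675 < 7625597484987? YES
  n = 156: C(156, 8) = 7248464019225; 7248464019225 < 7625597484987? YES
  n = 157: C(157, 8) = 7637643295425; 7637643295425 < 7625597484987? NO
  n = 158: C(158, 8) = 8044984271181; 8044984271181 < 7625597484987? NO
The largest n with C(n, 8) < 7625597484987 is n = 156 (where E[X] = 805384891025/847288609443 ≈ 0.9505). Hence R_3(8) > 156, i.e. R_3(8) ≥ 157.

Largest n = 156; hence R_3(8) > 156.
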